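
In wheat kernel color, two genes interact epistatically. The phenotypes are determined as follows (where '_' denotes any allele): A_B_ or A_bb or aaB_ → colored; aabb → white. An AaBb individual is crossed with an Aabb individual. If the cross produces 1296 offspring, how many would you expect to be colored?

Cross: AaBb × Aabb — consider each gene separately:
A gene: Aa × Aa → 1 AA, 2 Aa, 1 aa → 3 A_ : 1 aa (out of 4)
B gene: Bb × bb → 2 Bb, 2 bb → 2 B_ : 2 bb (out of 4)
Genotype classes (out of 4 × 4 = 16): A_B_ = 3×2 = 6; A_bb = 3×2 = 6; aaB_ = 1×2 = 2; aabb = 1×2 = 2
Apply the phenotype rules: A_B_ (6) + A_bb (6) + aaB_ (2) → colored; aabb (2) → white
Phenotype counts (out of 16): 14 colored, 2 white
colored: 14 out of 16 → fraction 7/8
Expected count = 7/8 × 1296 = 1134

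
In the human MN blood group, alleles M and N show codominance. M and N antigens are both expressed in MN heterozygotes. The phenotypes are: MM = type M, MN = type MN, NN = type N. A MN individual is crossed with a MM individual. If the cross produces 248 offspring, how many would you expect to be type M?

Punnett square for MN × MM:
Offspring genotypes: 2 MM, 2 MN
Phenotype counts: 2 type M, 2 type MN
type M: 2 out of 4 → fraction 1/2
Expected count = 1/2 × 248 = 124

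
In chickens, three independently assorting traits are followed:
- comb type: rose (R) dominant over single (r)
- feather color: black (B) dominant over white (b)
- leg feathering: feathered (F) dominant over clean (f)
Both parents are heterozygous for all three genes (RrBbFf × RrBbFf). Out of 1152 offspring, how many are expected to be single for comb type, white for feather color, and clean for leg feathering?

Trihybrid cross: RrBbFf × RrBbFf
Each trait segregates independently with a 3:1 phenotypic ratio, so each gene contributes 3/4 (dominant) or 1/4 (recessive).
Target: single (comb type), white (feather color), clean (leg feathering)
Probability = product of independent per-trait probabilities
= 1/4 × 1/4 × 1/4 = 1/64
Expected count = 1/64 × 1152 = 18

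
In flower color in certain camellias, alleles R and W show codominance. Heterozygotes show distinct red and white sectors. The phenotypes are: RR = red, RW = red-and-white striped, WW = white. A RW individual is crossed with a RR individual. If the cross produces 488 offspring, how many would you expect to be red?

Punnett square for RW × RR:
Offspring genotypes: 2 RR, 2 RW
Phenotype counts: 2 red, 2 red-and-white striped
red: 2 out of 4 → fraction 1/2
Expected count = 1/2 × 488 = 244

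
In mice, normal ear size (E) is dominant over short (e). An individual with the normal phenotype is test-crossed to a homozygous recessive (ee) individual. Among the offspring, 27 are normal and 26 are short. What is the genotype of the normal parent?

Test cross: ? × ee
Offspring: 27 normal, 26 short — approximately 1:1.
A 1:1 ratio in a test cross indicates the unknown parent is heterozygous (Ee).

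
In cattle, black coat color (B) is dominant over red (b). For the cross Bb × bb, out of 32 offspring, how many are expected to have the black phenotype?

Punnett square for Bb × bb:
Offspring genotypes: 2 Bb, 2 bb
Total offspring: 4
Count with target: 2
Probability: 2/4 = 1/2
Expected count = 1/2 × 32 = 16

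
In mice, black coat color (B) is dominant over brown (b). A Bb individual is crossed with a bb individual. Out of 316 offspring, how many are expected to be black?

Punnett square for Bb × bb:
Offspring genotypes: 2 Bb, 2 bb
black: 2, brown: 2
black: 2 out of 4 → fraction 1/2
Expected count = 1/2 × 316 = 158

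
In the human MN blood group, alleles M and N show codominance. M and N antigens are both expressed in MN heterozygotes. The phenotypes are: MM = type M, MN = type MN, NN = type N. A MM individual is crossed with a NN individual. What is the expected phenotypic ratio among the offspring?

Punnett square for MM × NN:
Offspring genotypes: 4 MN
Phenotype counts: 4 type MN
Ratio: all type MN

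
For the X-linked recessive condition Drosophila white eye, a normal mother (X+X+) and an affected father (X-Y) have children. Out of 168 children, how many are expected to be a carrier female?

Cross: X+X+ × X-Y
Offspring: 2 X+X-, 2 X+Y
Probability of a carrier female: 2/4 = 1/2
Expected count = 1/2 × 168 = 84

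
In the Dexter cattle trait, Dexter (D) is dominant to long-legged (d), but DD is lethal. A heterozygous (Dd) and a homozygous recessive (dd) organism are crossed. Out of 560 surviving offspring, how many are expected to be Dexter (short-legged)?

Cross: Dd × dd
Punnett square offspring (before lethality): 2 Dd, 2 dd
No DD offspring are produced in this cross.
Dexter (short-legged): 2 out of 4 → fraction 1/2
Expected count = 1/2 × 560 = 280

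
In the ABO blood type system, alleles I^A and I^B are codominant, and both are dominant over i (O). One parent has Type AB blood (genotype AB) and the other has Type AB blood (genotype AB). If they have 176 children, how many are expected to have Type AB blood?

Cross: AB × AB
Possible offspring genotypes: 1 AA, 2 AB, 1 BB
Blood type counts: 1 Type A, 2 Type AB, 1 Type B
Probability of Type AB: 2/4 = 1/2
Expected count = 1/2 × 176 = 88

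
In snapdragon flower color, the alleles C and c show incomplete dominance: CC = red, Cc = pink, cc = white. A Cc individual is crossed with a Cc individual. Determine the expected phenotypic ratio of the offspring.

Punnett square for Cc × Cc:
Offspring genotypes: 1 CC, 2 Cc, 1 cc
Phenotype counts: 1 red, 2 pink, 1 white
Ratio: 1 red : 2 pink : 1 white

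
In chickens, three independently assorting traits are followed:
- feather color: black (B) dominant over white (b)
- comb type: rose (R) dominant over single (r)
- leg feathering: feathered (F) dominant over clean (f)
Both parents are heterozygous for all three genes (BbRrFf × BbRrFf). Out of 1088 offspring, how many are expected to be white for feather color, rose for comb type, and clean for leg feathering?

Trihybrid cross: BbRrFf × BbRrFf
Each trait segregates independently with a 3:1 phenotypic ratio, so each gene contributes 3/4 (dominant) or 1/4 (recessive).
Target: white (feather color), rose (comb type), clean (leg feathering)
Probability = product of independent per-trait probabilities
= 1/4 × 3/4 × 1/4 = 3/64
Expected count = 3/64 × 1088 = 51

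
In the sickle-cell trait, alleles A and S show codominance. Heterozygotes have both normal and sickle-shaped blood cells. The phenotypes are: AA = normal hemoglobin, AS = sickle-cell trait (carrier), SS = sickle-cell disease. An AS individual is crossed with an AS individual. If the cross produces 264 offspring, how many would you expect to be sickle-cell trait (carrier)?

Punnett square for AS × AS:
Offspring genotypes: 1 AA, 2 AS, 1 SS
Phenotype counts: 1 normal hemoglobin, 2 sickle-cell trait (carrier), 1 sickle-cell disease
sickle-cell trait (carrier): 2 out of 4 → fraction 1/2
Expected count = 1/2 × 264 = 132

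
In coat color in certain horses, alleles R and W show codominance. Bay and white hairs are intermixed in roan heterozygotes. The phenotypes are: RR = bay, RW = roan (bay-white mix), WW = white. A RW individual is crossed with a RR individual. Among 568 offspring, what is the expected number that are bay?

Punnett square for RW × RR:
Offspring genotypes: 2 RR, 2 RW
Phenotype counts: 2 bay, 2 roan (bay-white mix)
bay: 2 out of 4 → fraction 1/2
Expected count = 1/2 × 568 = 284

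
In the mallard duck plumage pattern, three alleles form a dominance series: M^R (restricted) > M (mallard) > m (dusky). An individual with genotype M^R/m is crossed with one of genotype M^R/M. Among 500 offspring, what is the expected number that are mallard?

Cross: M^R/m × M^R/M
Allele dominance: M^R > M > m
Offspring genotypes: 1 M^R/M^R, 1 M^R/M, 1 M^R/m, 1 M/m
Phenotype counts: 3 restricted, 1 mallard
mallard: 1 out of 4 → fraction 1/4
Expected count = 1/4 × 500 = 125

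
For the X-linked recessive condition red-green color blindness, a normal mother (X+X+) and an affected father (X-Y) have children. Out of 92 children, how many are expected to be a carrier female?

Cross: X+X+ × X-Y
Offspring: 2 X+X-, 2 X+Y
Probability of a carrier female: 2/4 = 1/2
Expected count = 1/2 × 92 = 46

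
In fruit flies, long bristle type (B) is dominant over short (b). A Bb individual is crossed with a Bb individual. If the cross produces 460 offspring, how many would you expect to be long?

Punnett square for Bb × Bb:
Offspring genotypes: 1 BB, 2 Bb, 1 bb
long: 3, short: 1
long: 3 out of 4 → fraction 3/4
Expected count = 3/4 × 460 = 345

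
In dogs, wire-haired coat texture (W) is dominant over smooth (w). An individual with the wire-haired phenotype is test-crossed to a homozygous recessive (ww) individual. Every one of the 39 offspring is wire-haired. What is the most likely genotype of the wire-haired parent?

Test cross: ? × ww
All offspring are wire-haired.
If the unknown parent were heterozygous (Ww), about half of 39 offspring would be smooth; none are. The unknown parent is most likely homozygous dominant (WW).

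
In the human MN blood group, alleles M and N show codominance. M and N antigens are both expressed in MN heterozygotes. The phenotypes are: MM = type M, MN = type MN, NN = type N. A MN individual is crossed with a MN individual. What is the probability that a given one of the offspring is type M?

Punnett square for MN × MN:
Offspring genotypes: 1 MM, 2 MN, 1 NN
Phenotype counts: 1 type M, 2 type MN, 1 type N
type M: 1 out of 4
Probability: 1/4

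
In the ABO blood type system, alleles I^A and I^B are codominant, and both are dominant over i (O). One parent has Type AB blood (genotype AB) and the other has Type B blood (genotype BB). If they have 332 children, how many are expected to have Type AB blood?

Cross: AB × BB
Possible offspring genotypes: 2 AB, 2 BB
Blood type counts: 2 Type AB, 2 Type B
Probability of Type AB: 2/4 = 1/2
Expected count = 1/2 × 332 = 166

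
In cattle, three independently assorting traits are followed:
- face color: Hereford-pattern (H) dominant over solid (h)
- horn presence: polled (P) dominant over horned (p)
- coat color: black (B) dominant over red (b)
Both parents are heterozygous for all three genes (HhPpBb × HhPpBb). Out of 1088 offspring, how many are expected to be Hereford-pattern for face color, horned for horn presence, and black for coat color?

Trihybrid cross: HhPpBb × HhPpBb
Each trait segregates independently with a 3:1 phenotypic ratio, so each gene contributes 3/4 (dominant) or 1/4 (recessive).
Target: Hereford-pattern (face color), horned (horn presence), black (coat color)
Probability = product of independent per-trait probabilities
= 3/4 × 1/4 × 3/4 = 9/64
Expected count = 9/64 × 1088 = 153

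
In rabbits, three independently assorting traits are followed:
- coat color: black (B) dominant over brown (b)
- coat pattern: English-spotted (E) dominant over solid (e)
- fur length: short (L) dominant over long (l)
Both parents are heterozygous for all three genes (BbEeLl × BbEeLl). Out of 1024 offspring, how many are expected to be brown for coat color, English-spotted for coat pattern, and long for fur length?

Trihybrid cross: BbEeLl × BbEeLl
Each trait segregates independently with a 3:1 phenotypic ratio, so each gene contributes 3/4 (dominant) or 1/4 (recessive).
Target: brown (coat color), English-spotted (coat pattern), long (fur length)
Probability = product of independent per-trait probabilities
= 1/4 × 3/4 × 1/4 = 3/64
Expected count = 3/64 × 1024 = 48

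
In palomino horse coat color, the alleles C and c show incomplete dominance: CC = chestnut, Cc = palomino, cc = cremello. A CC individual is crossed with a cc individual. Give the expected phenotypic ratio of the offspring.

Punnett square for CC × cc:
Offspring genotypes: 4 Cc
Phenotype counts: 4 palomino
Ratio: all palomino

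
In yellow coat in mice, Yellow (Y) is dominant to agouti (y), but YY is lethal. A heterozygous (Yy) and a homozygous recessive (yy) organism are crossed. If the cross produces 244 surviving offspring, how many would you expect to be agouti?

Cross: Yy × yy
Punnett square offspring (before lethality): 2 Yy, 2 yy
No YY offspring are produced in this cross.
agouti: 2 out of 4 → fraction 1/2
Expected count = 1/2 × 244 = 122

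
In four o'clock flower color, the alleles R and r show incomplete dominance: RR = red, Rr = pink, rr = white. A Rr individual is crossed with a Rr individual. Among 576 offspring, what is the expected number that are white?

Punnett square for Rr × Rr:
Offspring genotypes: 1 RR, 2 Rr, 1 rr
Phenotype counts: 1 red, 2 pink, 1 white
white: 1 out of 4 → fraction 1/4
Expected count = 1/4 × 576 = 144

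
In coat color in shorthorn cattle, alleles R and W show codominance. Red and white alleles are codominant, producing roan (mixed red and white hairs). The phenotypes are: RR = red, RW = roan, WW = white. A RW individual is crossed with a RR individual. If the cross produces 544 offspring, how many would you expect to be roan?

Punnett square for RW × RR:
Offspring genotypes: 2 RR, 2 RW
Phenotype counts: 2 red, 2 roan
roan: 2 out of 4 → fraction 1/2
Expected count = 1/2 × 544 = 272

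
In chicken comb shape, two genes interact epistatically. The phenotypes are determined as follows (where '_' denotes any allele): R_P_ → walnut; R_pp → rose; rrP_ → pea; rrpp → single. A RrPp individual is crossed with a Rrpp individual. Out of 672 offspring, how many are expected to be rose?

Cross: RrPp × Rrpp — consider each gene separately:
R gene: Rr × Rr → 1 RR, 2 Rr, 1 rr → 3 R_ : 1 rr (out of 4)
P gene: Pp × pp → 2 Pp, 2 pp → 2 P_ : 2 pp (out of 4)
Genotype classes (out of 4 × 4 = 16): R_P_ = 3×2 = 6; R_pp = 3×2 = 6; rrP_ = 1×2 = 2; rrpp = 1×2 = 2
Apply the phenotype rules: R_P_ (6) → walnut; R_pp (6) → rose; rrP_ (2) → pea; rrpp (2) → single
Phenotype counts (out of 16): 6 walnut, 6 rose, 2 pea, 2 single
rose: 6 out of 16 → fraction 3/8
Expected count = 3/8 × 672 = 252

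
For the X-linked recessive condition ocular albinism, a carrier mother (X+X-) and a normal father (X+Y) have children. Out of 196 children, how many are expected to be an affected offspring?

Cross: X+X- × X+Y
Offspring: 1 X+X+, 1 X+Y, 1 X+X-, 1 X-Y
Probability of an affected offspring: 1/4
Expected count = 1/4 × 196 = 49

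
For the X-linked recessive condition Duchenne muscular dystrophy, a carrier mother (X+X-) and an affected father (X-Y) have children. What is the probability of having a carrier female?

Cross: X+X- × X-Y
Offspring: 1 X+X-, 1 X+Y, 1 X-X-, 1 X-Y
Probability of a carrier female: 1/4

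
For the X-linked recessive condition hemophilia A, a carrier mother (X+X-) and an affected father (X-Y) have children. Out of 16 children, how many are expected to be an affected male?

Cross: X+X- × X-Y
Offspring: 1 X+X-, 1 X+Y, 1 X-X-, 1 X-Y
Probability of an affected male: 1/4
Expected count = 1/4 × 16 = 4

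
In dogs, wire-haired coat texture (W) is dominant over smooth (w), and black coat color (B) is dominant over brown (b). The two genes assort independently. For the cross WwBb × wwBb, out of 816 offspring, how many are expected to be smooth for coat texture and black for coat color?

Dihybrid cross WwBb × wwBb — consider each gene separately:
coat texture: Ww × ww → 2 Ww, 2 ww → 2 W_ : 2 ww (out of 4)
coat color: Bb × Bb → 1 BB, 2 Bb, 1 bb → 3 B_ : 1 bb (out of 4)
Looking for: smooth (ww) and black (B_)
P(smooth) = 2/4, P(black) = 3/4
P(both) = 2/4 × 3/4 = 6/16 = 3/8
Expected count = 3/8 × 816 = 306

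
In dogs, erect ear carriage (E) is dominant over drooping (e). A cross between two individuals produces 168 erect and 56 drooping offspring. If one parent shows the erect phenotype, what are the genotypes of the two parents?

Observed offspring: 168 erect, 56 drooping
The observed ratio simplifies to 3:1. Drooping (ee) offspring appear, so each parent must contribute one e allele. The parent stated to show erect carries E, so it is Ee. The other parent is then either Ee or ee: Ee × ee would give a 1:1 split, whereas Ee × Ee gives 3:1 — matching the data. So both parents are heterozygous (Ee × Ee).
Parent genotypes: Ee × Ee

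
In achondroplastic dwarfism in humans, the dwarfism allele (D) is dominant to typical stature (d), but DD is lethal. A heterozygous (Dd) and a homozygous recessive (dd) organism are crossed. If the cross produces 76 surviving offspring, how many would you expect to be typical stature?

Cross: Dd × dd
Punnett square offspring (before lethality): 2 Dd, 2 dd
No DD offspring are produced in this cross.
typical stature: 2 out of 4 → fraction 1/2
Expected count = 1/2 × 76 = 38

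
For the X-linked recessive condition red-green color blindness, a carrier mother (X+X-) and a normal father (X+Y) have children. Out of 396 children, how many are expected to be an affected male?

Cross: X+X- × X+Y
Offspring: 1 X+X+, 1 X+Y, 1 X+X-, 1 X-Y
Probability of an affected male: 1/4
Expected count = 1/4 × 396 = 99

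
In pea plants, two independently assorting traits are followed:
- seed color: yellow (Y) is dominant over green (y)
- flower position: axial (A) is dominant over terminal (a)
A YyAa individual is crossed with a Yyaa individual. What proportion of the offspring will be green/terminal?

Dihybrid cross YyAa × Yyaa — consider each gene separately:
seed color: Yy × Yy → 1 YY, 2 Yy, 1 yy → 3 Y_ : 1 yy (out of 4)
flower position: Aa × aa → 2 Aa, 2 aa → 2 A_ : 2 aa (out of 4)
Combine (counts out of 4 × 4 = 16): yellow/axial (Y_A_) = 3×2 = 6; yellow/terminal (Y_aa) = 3×2 = 6; green/axial (yyA_) = 1×2 = 2; green/terminal (yyaa) = 1×2 = 2
Phenotype counts (out of 16): 6 yellow/axial, 6 yellow/terminal, 2 green/axial, 2 green/terminal
green/terminal: 2 out of 16
Probability: 2/16 = 1/8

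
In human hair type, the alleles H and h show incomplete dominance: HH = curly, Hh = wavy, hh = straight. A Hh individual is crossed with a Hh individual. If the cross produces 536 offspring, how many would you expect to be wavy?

Punnett square for Hh × Hh:
Offspring genotypes: 1 HH, 2 Hh, 1 hh
Phenotype counts: 1 curly, 2 wavy, 1 straight
wavy: 2 out of 4 → fraction 1/2
Expected count = 1/2 × 536 = 268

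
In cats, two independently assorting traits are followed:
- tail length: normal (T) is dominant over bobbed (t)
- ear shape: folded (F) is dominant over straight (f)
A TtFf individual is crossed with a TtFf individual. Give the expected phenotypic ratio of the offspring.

Dihybrid cross TtFf × TtFf — consider each gene separately:
tail length: Tt × Tt → 1 TT, 2 Tt, 1 tt → 3 T_ : 1 tt (out of 4)
ear shape: Ff × Ff → 1 FF, 2 Ff, 1 ff → 3 F_ : 1 ff (out of 4)
Combine (counts out of 4 × 4 = 16): normal/folded (T_F_) = 3×3 = 9; normal/straight (T_ff) = 3×1 = 3; bobbed/folded (ttF_) = 1×3 = 3; bobbed/straight (ttff) = 1×1 = 1
Phenotype counts (out of 16): 9 normal/folded, 3 normal/straight, 3 bobbed/folded, 1 bobbed/straight
Ratio: 9 normal/folded : 3 normal/straight : 3 bobbed/folded : 1 bobbed/straight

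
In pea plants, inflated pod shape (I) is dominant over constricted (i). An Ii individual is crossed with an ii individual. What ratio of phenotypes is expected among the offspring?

Punnett square for Ii × ii:
Offspring genotypes: 2 Ii, 2 ii
inflated: 2, constricted: 2
Ratio: 1:1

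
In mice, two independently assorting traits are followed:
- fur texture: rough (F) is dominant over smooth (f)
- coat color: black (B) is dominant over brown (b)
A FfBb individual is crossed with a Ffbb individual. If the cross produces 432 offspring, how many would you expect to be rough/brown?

Dihybrid cross FfBb × Ffbb — consider each gene separately:
fur texture: Ff × Ff → 1 FF, 2 Ff, 1 ff → 3 F_ : 1 ff (out of 4)
coat color: Bb × bb → 2 Bb, 2 bb → 2 B_ : 2 bb (out of 4)
Combine (counts out of 4 × 4 = 16): rough/black (F_B_) = 3×2 = 6; rough/brown (F_bb) = 3×2 = 6; smooth/black (ffB_) = 1×2 = 2; smooth/brown (ffbb) = 1×2 = 2
Phenotype counts (out of 16): 6 rough/black, 6 rough/brown, 2 smooth/black, 2 smooth/brown
rough/brown: 6 out of 16 → fraction 3/8
Expected count = 3/8 × 432 = 162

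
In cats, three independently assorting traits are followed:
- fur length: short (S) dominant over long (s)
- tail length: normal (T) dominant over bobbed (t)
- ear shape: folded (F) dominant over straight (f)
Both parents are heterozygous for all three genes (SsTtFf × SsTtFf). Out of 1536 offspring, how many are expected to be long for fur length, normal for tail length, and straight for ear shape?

Trihybrid cross: SsTtFf × SsTtFf
Each trait segregates independently with a 3:1 phenotypic ratio, so each gene contributes 3/4 (dominant) or 1/4 (recessive).
Target: long (fur length), normal (tail length), straight (ear shape)
Probability = product of independent per-trait probabilities
= 1/4 × 3/4 × 1/4 = 3/64
Expected count = 3/64 × 1536 = 72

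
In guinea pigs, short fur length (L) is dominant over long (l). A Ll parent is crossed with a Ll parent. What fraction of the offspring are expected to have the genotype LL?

Punnett square for Ll × Ll:
Offspring genotypes: 1 LL, 2 Ll, 1 ll
Total offspring: 4
Count with target: 1
Probability: 1/4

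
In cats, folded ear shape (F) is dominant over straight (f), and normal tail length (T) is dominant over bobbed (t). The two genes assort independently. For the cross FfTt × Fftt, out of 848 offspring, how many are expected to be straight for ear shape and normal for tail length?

Dihybrid cross FfTt × Fftt — consider each gene separately:
ear shape: Ff × Ff → 1 FF, 2 Ff, 1 ff → 3 F_ : 1 ff (out of 4)
tail length: Tt × tt → 2 Tt, 2 tt → 2 T_ : 2 tt (out of 4)
Looking for: straight (ff) and normal (T_)
P(straight) = 1/4, P(normal) = 2/4
P(both) = 1/4 × 2/4 = 2/16 = 1/8
Expected count = 1/8 × 848 = 106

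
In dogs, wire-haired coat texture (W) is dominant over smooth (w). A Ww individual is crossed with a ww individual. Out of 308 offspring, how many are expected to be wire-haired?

Punnett square for Ww × ww:
Offspring genotypes: 2 Ww, 2 ww
wire-haired: 2, smooth: 2
wire-haired: 2 out of 4 → fraction 1/2
Expected count = 1/2 × 308 = 154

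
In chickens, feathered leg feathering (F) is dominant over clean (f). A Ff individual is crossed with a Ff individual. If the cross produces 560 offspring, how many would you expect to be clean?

Punnett square for Ff × Ff:
Offspring genotypes: 1 FF, 2 Ff, 1 ff
feathered: 3, clean: 1
clean: 1 out of 4 → fraction 1/4
Expected count = 1/4 × 560 = 140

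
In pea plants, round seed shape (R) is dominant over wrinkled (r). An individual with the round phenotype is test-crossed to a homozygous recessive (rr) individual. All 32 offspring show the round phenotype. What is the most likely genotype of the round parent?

Test cross: ? × rr
All offspring are round.
If the unknown parent were heterozygous (Rr), about half of 32 offspring would be wrinkled; none are. The unknown parent is most likely homozygous dominant (RR).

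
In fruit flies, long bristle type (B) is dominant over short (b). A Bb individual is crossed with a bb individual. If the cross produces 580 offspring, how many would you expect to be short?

Punnett square for Bb × bb:
Offspring genotypes: 2 Bb, 2 bb
long: 2, short: 2
short: 2 out of 4 → fraction 1/2
Expected count = 1/2 × 580 = 290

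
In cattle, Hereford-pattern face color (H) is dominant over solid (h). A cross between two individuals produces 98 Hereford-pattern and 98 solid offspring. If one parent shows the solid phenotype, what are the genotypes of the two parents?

Observed offspring: 98 Hereford-pattern, 98 solid
The observed ratio simplifies to 1:1. One parent shows solid, so its genotype must be hh. A 1:1 offspring split requires the other parent to be heterozygous (Hh).
Parent genotypes: hh × Hh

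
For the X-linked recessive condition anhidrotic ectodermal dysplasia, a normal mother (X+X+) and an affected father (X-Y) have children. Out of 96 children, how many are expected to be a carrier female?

Cross: X+X+ × X-Y
Offspring: 2 X+X-, 2 X+Y
Probability of a carrier female: 2/4 = 1/2
Expected count = 1/2 × 96 = 48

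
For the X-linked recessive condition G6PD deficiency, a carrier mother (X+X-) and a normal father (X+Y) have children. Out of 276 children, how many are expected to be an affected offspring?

Cross: X+X- × X+Y
Offspring: 1 X+X+, 1 X+Y, 1 X+X-, 1 X-Y
Probability of an affected offspring: 1/4
Expected count = 1/4 × 276 = 69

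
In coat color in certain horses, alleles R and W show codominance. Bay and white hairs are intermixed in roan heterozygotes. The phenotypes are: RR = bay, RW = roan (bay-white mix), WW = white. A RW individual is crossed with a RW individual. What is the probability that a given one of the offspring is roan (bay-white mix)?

Punnett square for RW × RW:
Offspring genotypes: 1 RR, 2 RW, 1 WW
Phenotype counts: 1 bay, 2 roan (bay-white mix), 1 white
roan (bay-white mix): 2 out of 4
Probability: 2/4 = 1/2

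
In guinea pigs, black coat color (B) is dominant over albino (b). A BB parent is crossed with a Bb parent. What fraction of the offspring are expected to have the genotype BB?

Punnett square for BB × Bb:
Offspring genotypes: 2 BB, 2 Bb
Total offspring: 4
Count with target: 2
Probability: 2/4 = 1/2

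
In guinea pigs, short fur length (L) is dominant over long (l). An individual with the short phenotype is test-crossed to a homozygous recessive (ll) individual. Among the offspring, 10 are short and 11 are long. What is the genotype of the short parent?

Test cross: ? × ll
Offspring: 10 short, 11 long — approximately 1:1.
A 1:1 ratio in a test cross indicates the unknown parent is heterozygous (Ll).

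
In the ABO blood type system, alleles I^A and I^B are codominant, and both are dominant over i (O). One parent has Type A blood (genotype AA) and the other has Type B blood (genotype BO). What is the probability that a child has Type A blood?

Cross: AA × BO
Possible offspring genotypes: 2 AB, 2 AO
Blood type counts: 2 Type AB, 2 Type A
Probability of Type A: 2/4 = 1/2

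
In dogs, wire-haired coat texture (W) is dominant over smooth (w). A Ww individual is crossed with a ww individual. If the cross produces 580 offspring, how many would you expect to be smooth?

Punnett square for Ww × ww:
Offspring genotypes: 2 Ww, 2 ww
wire-haired: 2, smooth: 2
smooth: 2 out of 4 → fraction 1/2
Expected count = 1/2 × 580 = 290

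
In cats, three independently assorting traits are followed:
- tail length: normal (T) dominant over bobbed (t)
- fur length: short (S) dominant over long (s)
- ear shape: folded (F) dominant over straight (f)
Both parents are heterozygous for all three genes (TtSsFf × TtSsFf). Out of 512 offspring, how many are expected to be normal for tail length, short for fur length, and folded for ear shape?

Trihybrid cross: TtSsFf × TtSsFf
Each trait segregates independently with a 3:1 phenotypic ratio, so each gene contributes 3/4 (dominant) or 1/4 (recessive).
Target: normal (tail length), short (fur length), folded (ear shape)
Probability = product of independent per-trait probabilities
= 3/4 × 3/4 × 3/4 = 27/64
Expected count = 27/64 × 512 = 216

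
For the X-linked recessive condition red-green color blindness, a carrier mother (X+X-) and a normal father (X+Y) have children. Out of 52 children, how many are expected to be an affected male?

Cross: X+X- × X+Y
Offspring: 1 X+X+, 1 X+Y, 1 X+X-, 1 X-Y
Probability of an affected male: 1/4
Expected count = 1/4 × 52 = 13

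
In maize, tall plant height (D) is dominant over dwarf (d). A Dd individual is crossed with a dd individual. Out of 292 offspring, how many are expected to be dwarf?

Punnett square for Dd × dd:
Offspring genotypes: 2 Dd, 2 dd
tall: 2, dwarf: 2
dwarf: 2 out of 4 → fraction 1/2
Expected count = 1/2 × 292 = 146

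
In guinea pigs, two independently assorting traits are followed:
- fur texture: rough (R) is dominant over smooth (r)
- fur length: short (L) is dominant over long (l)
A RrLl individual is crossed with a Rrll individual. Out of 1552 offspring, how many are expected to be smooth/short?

Dihybrid cross RrLl × Rrll — consider each gene separately:
fur texture: Rr × Rr → 1 RR, 2 Rr, 1 rr → 3 R_ : 1 rr (out of 4)
fur length: Ll × ll → 2 Ll, 2 ll → 2 L_ : 2 ll (out of 4)
Combine (counts out of 4 × 4 = 16): rough/short (R_L_) = 3×2 = 6; rough/long (R_ll) = 3×2 = 6; smooth/short (rrL_) = 1×2 = 2; smooth/long (rrll) = 1×2 = 2
Phenotype counts (out of 16): 6 rough/short, 6 rough/long, 2 smooth/short, 2 smooth/long
smooth/short: 2 out of 16 → fraction 1/8
Expected count = 1/8 × 1552 = 194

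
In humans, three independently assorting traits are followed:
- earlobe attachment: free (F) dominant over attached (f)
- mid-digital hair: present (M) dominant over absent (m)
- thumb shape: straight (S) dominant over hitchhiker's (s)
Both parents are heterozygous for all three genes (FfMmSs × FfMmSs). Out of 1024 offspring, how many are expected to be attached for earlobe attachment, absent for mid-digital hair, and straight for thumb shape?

Trihybrid cross: FfMmSs × FfMmSs
Each trait segregates independently with a 3:1 phenotypic ratio, so each gene contributes 3/4 (dominant) or 1/4 (recessive).
Target: attached (earlobe attachment), absent (mid-digital hair), straight (thumb shape)
Probability = product of independent per-trait probabilities
= 1/4 × 1/4 × 3/4 = 3/64
Expected count = 3/64 × 1024 = 48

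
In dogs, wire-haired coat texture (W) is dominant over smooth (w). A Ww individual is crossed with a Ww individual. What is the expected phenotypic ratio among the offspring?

Punnett square for Ww × Ww:
Offspring genotypes: 1 WW, 2 Ww, 1 ww
wire-haired: 3, smooth: 1
Ratio: 3:1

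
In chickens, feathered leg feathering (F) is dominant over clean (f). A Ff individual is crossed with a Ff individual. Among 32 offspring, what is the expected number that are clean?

Punnett square for Ff × Ff:
Offspring genotypes: 1 FF, 2 Ff, 1 ff
feathered: 3, clean: 1
clean: 1 out of 4 → fraction 1/4
Expected count = 1/4 × 32 = 8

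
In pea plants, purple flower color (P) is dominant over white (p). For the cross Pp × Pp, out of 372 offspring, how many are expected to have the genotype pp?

Punnett square for Pp × Pp:
Offspring genotypes: 1 PP, 2 Pp, 1 pp
Total offspring: 4
Count with target: 1
Probability: 1/4
Expected count = 1/4 × 372 = 93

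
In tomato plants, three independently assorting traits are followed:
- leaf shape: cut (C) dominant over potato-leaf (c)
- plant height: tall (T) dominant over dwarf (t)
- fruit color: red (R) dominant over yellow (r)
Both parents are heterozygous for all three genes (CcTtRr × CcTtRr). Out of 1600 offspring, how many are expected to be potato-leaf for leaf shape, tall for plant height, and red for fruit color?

Trihybrid cross: CcTtRr × CcTtRr
Each trait segregates independently with a 3:1 phenotypic ratio, so each gene contributes 3/4 (dominant) or 1/4 (recessive).
Target: potato-leaf (leaf shape), tall (plant height), red (fruit color)
Probability = product of independent per-trait probabilities
= 1/4 × 3/4 × 3/4 = 9/64
Expected count = 9/64 × 1600 = 225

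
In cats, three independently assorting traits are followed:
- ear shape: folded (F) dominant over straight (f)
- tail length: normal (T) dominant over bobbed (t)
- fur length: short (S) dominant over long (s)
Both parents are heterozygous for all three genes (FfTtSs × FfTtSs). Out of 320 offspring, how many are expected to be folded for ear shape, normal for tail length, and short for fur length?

Trihybrid cross: FfTtSs × FfTtSs
Each trait segregates independently with a 3:1 phenotypic ratio, so each gene contributes 3/4 (dominant) or 1/4 (recessive).
Target: folded (ear shape), normal (tail length), short (fur length)
Probability = product of independent per-trait probabilities
= 3/4 × 3/4 × 3/4 = 27/64
Expected count = 27/64 × 320 = 135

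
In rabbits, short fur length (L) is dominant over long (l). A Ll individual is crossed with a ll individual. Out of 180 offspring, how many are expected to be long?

Punnett square for Ll × ll:
Offspring genotypes: 2 Ll, 2 ll
short: 2, long: 2
long: 2 out of 4 → fraction 1/2
Expected count = 1/2 × 180 = 90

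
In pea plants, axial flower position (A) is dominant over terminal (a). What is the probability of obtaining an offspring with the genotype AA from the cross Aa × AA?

Punnett square for Aa × AA:
Offspring genotypes: 2 AA, 2 Aa
Total offspring: 4
Count with target: 2
Probability: 2/4 = 1/2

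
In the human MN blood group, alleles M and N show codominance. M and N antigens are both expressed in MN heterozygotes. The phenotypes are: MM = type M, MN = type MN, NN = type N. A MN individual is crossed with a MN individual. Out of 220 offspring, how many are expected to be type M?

Punnett square for MN × MN:
Offspring genotypes: 1 MM, 2 MN, 1 NN
Phenotype counts: 1 type M, 2 type MN, 1 type N
type M: 1 out of 4 → fraction 1/4
Expected count = 1/4 × 220 = 55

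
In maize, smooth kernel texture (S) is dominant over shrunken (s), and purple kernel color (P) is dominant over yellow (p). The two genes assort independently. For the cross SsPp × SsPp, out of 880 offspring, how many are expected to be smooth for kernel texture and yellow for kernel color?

Dihybrid cross SsPp × SsPp — consider each gene separately:
kernel texture: Ss × Ss → 1 SS, 2 Ss, 1 ss → 3 S_ : 1 ss (out of 4)
kernel color: Pp × Pp → 1 PP, 2 Pp, 1 pp → 3 P_ : 1 pp (out of 4)
Looking for: smooth (S_) and yellow (pp)
P(smooth) = 3/4, P(yellow) = 1/4
P(both) = 3/4 × 1/4 = 3/16
Expected count = 3/16 × 880 = 165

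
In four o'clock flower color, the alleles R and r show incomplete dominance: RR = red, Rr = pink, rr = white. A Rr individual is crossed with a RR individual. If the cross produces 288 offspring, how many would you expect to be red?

Punnett square for Rr × RR:
Offspring genotypes: 2 RR, 2 Rr
Phenotype counts: 2 red, 2 pink
red: 2 out of 4 → fraction 1/2
Expected count = 1/2 × 288 = 144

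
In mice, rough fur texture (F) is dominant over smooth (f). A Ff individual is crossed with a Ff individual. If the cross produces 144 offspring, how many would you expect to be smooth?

Punnett square for Ff × Ff:
Offspring genotypes: 1 FF, 2 Ff, 1 ff
rough: 3, smooth: 1
smooth: 1 out of 4 → fraction 1/4
Expected count = 1/4 × 144 = 36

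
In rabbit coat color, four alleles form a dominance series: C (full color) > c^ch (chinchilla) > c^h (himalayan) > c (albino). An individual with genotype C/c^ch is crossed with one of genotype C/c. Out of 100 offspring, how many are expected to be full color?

Cross: C/c^ch × C/c
Allele dominance: C > c^ch > c^h > c
Offspring genotypes: 1 C/C, 1 C/c, 1 C/c^ch, 1 c^ch/c
Phenotype counts: 3 full color, 1 chinchilla
full color: 3 out of 4 → fraction 3/4
Expected count = 3/4 × 100 = 75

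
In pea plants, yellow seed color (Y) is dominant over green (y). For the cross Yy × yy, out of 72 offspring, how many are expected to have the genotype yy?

Punnett square for Yy × yy:
Offspring genotypes: 2 Yy, 2 yy
Total offspring: 4
Count with target: 2
Probability: 2/4 = 1/2
Expected count = 1/2 × 72 = 36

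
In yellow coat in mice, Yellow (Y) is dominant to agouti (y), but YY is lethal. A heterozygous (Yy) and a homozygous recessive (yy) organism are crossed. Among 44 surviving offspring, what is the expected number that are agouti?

Cross: Yy × yy
Punnett square offspring (before lethality): 2 Yy, 2 yy
No YY offspring are produced in this cross.
agouti: 2 out of 4 → fraction 1/2
Expected count = 1/2 × 44 = 22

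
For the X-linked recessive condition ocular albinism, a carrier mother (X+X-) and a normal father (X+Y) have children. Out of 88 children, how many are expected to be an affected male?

Cross: X+X- × X+Y
Offspring: 1 X+X+, 1 X+Y, 1 X+X-, 1 X-Y
Probability of an affected male: 1/4
Expected count = 1/4 × 88 = 22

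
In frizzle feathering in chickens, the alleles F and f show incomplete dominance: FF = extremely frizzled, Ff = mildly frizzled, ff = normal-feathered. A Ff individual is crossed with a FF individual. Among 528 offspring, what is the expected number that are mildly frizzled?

Punnett square for Ff × FF:
Offspring genotypes: 2 FF, 2 Ff
Phenotype counts: 2 extremely frizzled, 2 mildly frizzled
mildly frizzled: 2 out of 4 → fraction 1/2
Expected count = 1/2 × 528 = 264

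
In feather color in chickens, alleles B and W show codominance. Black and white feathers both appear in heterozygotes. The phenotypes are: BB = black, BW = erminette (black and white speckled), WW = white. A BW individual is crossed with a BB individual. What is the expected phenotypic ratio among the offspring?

Punnett square for BW × BB:
Offspring genotypes: 2 BB, 2 BW
Phenotype counts: 2 black, 2 erminette (black and white speckled)
Ratio: 1 black : 1 erminette (black and white speckled)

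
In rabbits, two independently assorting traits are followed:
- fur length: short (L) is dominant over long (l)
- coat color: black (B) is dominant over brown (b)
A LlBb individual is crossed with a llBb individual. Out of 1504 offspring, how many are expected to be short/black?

Dihybrid cross LlBb × llBb — consider each gene separately:
fur length: Ll × ll → 2 Ll, 2 ll → 2 L_ : 2 ll (out of 4)
coat color: Bb × Bb → 1 BB, 2 Bb, 1 bb → 3 B_ : 1 bb (out of 4)
Combine (counts out of 4 × 4 = 16): short/black (L_B_) = 2×3 = 6; short/brown (L_bb) = 2×1 = 2; long/black (llB_) = 2×3 = 6; long/brown (llbb) = 2×1 = 2
Phenotype counts (out of 16): 6 short/black, 2 short/brown, 6 long/black, 2 long/brown
short/black: 6 out of 16 → fraction 3/8
Expected count = 3/8 × 1504 = 564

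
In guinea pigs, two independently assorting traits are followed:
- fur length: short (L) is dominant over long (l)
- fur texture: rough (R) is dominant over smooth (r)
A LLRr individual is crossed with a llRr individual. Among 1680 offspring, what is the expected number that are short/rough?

Dihybrid cross LLRr × llRr — consider each gene separately:
fur length: LL × ll → 4 Ll → 4 L_ (out of 4)
fur texture: Rr × Rr → 1 RR, 2 Rr, 1 rr → 3 R_ : 1 rr (out of 4)
Combine (counts out of 4 × 4 = 16): short/rough (L_R_) = 4×3 = 12; short/smooth (L_rr) = 4×1 = 4
Phenotype counts (out of 16): 12 short/rough, 4 short/smooth
short/rough: 12 out of 16 → fraction 3/4
Expected count = 3/4 × 1680 = 1260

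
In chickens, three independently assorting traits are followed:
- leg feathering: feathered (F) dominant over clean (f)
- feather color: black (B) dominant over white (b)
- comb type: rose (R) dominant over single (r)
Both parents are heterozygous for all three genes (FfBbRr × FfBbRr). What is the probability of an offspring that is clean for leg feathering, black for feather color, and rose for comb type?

Trihybrid cross: FfBbRr × FfBbRr
Each trait segregates independently with a 3:1 phenotypic ratio, so each gene contributes 3/4 (dominant) or 1/4 (recessive).
Target: clean (leg feathering), black (feather color), rose (comb type)
Probability = product of independent per-trait probabilities
= 1/4 × 3/4 × 3/4 = 9/64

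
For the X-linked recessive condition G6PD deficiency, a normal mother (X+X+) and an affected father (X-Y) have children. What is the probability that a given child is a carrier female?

Cross: X+X+ × X-Y
Offspring: 2 X+X-, 2 X+Y
Probability of a carrier female: 2/4 = 1/2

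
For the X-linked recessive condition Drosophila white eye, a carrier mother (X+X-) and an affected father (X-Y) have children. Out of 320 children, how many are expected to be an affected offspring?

Cross: X+X- × X-Y
Offspring: 1 X+X-, 1 X+Y, 1 X-X-, 1 X-Y
Probability of an affected offspring: 2/4 = 1/2
Expected count = 1/2 × 320 = 160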